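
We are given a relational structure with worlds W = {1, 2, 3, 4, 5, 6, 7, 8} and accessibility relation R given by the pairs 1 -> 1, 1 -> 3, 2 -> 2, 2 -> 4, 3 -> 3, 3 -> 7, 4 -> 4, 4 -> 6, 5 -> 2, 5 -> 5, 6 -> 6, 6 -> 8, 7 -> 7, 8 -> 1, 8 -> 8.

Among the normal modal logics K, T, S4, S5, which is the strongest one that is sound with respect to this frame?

T

Reflexive (axiom T): yes — every world is R-related to itself.
Transitive (axiom 4): no — 1 R 3 and 3 R 7, but not 1 R 7.
Euclidean (axiom 5): no — 1 R 3 and 1 R 1, but not 3 R 1.
So F validates K, T; S4 would additionally require R to be transitive. The strongest is T.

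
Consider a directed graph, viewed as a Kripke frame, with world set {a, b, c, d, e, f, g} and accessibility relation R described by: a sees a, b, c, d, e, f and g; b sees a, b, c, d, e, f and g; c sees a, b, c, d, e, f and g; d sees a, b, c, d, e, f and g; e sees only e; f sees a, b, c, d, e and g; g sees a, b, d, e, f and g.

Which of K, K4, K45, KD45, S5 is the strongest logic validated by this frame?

K

Transitive (axiom 4): no — g R a and a R c, but not g R c.
Euclidean (axiom 5): no — a R e and a R b, but not e R b.
Serial (axiom D): yes — every world has a successor (e.g. a R a).
Reflexive (axiom T): no — f is not related to itself.
So F validates K; K4 would additionally require R to be transitive. The strongest is K.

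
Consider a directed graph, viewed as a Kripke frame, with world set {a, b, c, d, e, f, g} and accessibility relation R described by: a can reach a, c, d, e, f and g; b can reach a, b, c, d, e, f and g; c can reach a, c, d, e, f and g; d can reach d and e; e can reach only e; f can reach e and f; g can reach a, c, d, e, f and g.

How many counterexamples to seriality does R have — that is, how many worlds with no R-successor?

R is serial; there are no such worlds.

0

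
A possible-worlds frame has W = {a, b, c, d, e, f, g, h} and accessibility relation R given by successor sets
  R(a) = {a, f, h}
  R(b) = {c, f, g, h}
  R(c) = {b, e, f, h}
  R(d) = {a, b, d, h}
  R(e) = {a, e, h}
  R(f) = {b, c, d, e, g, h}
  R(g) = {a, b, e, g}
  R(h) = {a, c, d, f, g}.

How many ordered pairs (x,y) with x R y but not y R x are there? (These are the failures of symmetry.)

Enumerating: (a,f), (b,h), (c,e), (d,a), (d,b), (e,a), (e,h), (f,d), (f,e), (f,g), (g,a), (g,e), (h,g).

13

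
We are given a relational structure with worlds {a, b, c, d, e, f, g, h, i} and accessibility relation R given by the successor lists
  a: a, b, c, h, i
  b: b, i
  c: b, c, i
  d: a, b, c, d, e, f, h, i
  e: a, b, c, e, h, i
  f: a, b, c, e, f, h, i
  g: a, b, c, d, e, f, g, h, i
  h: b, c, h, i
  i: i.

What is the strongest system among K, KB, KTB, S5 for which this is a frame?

K

Symmetric (axiom B): no — a R b but not b R a.
Reflexive (axiom T): yes — every world is R-related to itself.
Euclidean (axiom 5): no — a R b and a R c, but not b R c.
So F validates K; KB would additionally require R to be symmetric. The strongest is K.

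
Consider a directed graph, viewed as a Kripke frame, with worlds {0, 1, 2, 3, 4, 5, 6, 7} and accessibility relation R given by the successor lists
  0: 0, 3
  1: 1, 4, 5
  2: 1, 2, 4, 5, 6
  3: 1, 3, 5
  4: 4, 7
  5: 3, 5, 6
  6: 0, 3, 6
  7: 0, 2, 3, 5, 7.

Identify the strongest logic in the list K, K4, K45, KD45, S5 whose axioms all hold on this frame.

Transitive (axiom 4): no — 0 R 3 and 3 R 1, but not 0 R 1.
Euclidean (axiom 5): no — 1 R 4 and 1 R 5, but not 4 R 5.
Serial (axiom D): yes — every world has a successor (e.g. 0 R 0).
Reflexive (axiom T): yes — every world is R-related to itself.
So F validates K; K4 would additionally require R to be transitive. The strongest is K.

K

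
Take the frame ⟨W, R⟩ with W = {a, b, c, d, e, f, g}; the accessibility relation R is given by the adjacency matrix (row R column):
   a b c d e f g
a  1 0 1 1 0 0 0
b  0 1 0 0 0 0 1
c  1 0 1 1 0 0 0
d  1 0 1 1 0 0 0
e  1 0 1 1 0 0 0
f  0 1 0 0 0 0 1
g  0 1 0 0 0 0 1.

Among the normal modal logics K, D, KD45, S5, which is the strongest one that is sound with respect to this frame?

Serial (axiom D): yes — every world has a successor (e.g. a R a).
Euclidean (axiom 5): yes — any two successors of a common world are R-related.
Transitive (axiom 4): yes — every two-step R-path is closed by a direct edge.
Reflexive (axiom T): no — e is not related to itself.
So F validates K, D, KD45; S5 would additionally require R to be reflexive. The strongest is KD45.

KD45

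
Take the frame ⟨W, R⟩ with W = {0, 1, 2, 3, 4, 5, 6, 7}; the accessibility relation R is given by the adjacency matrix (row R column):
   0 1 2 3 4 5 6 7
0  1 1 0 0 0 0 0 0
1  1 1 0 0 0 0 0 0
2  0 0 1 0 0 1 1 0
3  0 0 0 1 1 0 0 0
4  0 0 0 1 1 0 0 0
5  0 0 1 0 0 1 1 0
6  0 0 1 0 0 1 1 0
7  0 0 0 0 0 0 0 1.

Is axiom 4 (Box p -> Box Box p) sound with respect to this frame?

By correspondence theory, 4 is valid on a frame iff R is transitive.
Transitive: yes — every two-step R-path is closed by a direct edge.

Yes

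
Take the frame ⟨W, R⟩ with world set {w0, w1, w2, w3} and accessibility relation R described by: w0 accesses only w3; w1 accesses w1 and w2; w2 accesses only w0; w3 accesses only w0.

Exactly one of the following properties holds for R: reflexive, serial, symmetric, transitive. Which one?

Reflexive: no — w0 is not related to itself.
Serial: yes — every world has a successor (e.g. w0 R w3).
Symmetric: no — w1 R w2 but not w2 R w1.
Transitive: no — w1 R w2 and w2 R w0, but not w1 R w0.
Only serial holds.

serial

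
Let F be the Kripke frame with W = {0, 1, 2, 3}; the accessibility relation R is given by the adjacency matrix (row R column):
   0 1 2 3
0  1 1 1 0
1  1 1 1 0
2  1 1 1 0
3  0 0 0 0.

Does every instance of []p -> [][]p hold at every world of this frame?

Axiom 4 corresponds to the accessibility relation being transitive.
Transitive: yes — every two-step R-path is closed by a direct edge.

Yes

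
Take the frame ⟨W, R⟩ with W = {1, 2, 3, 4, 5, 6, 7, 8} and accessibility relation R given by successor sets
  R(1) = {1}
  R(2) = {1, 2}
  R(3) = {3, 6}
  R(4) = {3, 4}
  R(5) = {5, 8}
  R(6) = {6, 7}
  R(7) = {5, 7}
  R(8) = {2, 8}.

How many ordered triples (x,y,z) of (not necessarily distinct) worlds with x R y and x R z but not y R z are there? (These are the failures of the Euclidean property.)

7

Enumerating: (2,1,2), (3,6,3), (4,3,4), (5,8,5), (6,7,6), (7,5,7), (8,2,8).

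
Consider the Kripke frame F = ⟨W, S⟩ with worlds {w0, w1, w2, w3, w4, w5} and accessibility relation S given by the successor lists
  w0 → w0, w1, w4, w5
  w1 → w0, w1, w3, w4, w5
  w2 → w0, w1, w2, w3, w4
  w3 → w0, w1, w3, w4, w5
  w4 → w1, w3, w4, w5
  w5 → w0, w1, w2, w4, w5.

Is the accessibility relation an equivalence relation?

Reflexive: yes — every world is S-related to itself.
Symmetric: no — w0 S w4 but not w4 S w0.
Transitive: no — w0 S w1 and w1 S w3, but not w0 S w3.
So S is not an equivalence relation.

No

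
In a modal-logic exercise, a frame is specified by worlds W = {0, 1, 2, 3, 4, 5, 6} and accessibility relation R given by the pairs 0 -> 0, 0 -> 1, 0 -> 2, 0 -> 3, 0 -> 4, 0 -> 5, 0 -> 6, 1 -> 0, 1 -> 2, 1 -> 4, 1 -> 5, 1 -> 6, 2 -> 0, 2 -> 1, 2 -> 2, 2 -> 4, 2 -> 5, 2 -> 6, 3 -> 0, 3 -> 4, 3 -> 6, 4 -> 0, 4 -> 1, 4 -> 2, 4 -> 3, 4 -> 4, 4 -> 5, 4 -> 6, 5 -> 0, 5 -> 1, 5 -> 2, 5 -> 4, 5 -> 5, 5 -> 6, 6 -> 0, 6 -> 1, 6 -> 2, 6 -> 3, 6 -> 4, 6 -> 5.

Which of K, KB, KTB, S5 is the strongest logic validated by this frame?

KB

Symmetric (axiom B): yes — every pair in R has its reverse in R.
Reflexive (axiom T): no — 1 is not related to itself.
Euclidean (axiom 5): no — 0 R 1 and 0 R 3, but not 1 R 3.
So F validates K, KB; KTB would additionally require R to be reflexive. The strongest is KB.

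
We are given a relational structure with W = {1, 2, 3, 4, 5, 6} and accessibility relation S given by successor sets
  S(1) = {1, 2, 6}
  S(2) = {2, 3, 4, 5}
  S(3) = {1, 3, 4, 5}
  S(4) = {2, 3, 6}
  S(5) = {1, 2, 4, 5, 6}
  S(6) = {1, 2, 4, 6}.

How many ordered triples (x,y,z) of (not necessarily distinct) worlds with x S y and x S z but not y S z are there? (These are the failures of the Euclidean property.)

30

Enumerating: (1,2,1), (1,2,6), (2,3,2), (2,4,4), (2,4,5), (2,5,3), (3,1,3), (3,1,4), (3,1,5), (3,4,1), (3,4,4), (3,4,5), … and 18 more.
Total: 30.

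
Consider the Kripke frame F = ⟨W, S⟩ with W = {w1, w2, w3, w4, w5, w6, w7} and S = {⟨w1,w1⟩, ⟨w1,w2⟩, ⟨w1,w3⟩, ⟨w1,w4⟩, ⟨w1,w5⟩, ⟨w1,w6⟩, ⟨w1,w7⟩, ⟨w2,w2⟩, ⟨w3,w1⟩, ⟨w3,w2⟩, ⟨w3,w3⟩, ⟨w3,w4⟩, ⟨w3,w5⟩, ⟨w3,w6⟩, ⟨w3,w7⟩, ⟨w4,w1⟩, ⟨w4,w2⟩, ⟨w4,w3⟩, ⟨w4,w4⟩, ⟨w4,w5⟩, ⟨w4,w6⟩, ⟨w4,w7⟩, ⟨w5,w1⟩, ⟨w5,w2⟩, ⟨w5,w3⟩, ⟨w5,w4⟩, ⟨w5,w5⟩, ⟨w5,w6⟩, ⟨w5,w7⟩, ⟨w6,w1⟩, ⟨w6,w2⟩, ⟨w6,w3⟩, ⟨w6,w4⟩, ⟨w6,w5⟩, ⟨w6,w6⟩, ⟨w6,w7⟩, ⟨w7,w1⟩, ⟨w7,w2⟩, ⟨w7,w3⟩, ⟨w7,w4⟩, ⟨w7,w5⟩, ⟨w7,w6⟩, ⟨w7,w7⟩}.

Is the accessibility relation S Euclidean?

Euclidean: no — w1 S w2 and w1 S w3, but not w2 S w3.

No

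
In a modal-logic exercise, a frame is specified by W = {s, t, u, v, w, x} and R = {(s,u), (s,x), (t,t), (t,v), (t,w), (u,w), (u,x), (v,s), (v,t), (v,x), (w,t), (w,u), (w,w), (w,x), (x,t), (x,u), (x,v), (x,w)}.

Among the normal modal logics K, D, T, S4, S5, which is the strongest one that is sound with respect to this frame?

D

Serial (axiom D): yes — every world has a successor (e.g. s R u).
Reflexive (axiom T): no — s is not related to itself.
Transitive (axiom 4): no — s R u and u R w, but not s R w.
Euclidean (axiom 5): no — t R v and t R w, but not v R w.
So F validates K, D; T would additionally require R to be reflexive. The strongest is D.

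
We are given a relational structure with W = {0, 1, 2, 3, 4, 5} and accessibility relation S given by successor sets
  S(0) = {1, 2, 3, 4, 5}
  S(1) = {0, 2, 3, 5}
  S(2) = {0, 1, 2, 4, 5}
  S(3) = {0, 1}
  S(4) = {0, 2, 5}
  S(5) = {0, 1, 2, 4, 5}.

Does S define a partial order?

No

Reflexive: no — 0 is not related to itself.
Transitive: no — 1 S 0 and 0 S 4, but not 1 S 4.
Antisymmetric: no — 0 S 1 and 1 S 0 with 0 ≠ 1.
So S is not a partial order.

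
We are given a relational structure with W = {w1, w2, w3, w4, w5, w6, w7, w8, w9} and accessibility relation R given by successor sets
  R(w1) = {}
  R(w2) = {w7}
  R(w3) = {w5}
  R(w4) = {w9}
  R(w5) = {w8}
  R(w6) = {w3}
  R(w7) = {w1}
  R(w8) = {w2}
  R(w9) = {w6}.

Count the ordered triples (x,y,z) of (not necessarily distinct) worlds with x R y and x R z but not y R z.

Enumerating: (w2,w7,w7), (w3,w5,w5), (w4,w9,w9), (w5,w8,w8), (w6,w3,w3), (w7,w1,w1), (w8,w2,w2), (w9,w6,w6).

8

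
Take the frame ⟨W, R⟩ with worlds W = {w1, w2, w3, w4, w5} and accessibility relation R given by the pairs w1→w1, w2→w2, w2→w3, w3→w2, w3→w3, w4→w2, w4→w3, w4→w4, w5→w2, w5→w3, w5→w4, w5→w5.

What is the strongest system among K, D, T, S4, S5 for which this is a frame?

S4

Serial (axiom D): yes — every world has a successor (e.g. w1 R w1).
Reflexive (axiom T): yes — every world is R-related to itself.
Transitive (axiom 4): yes — every two-step R-path is closed by a direct edge.
Euclidean (axiom 5): no — w5 R w2 and w5 R w4, but not w2 R w4.
So F validates K, D, T, S4; S5 would additionally require R to be Euclidean. The strongest is S4.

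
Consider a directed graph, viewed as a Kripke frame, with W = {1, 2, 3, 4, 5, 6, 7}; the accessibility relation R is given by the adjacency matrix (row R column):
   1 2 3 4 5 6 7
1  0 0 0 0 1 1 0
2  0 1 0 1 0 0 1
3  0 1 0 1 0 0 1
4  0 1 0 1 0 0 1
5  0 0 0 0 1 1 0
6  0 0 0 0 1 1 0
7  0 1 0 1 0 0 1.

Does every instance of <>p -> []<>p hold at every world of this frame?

Yes

Axiom 5 corresponds to the accessibility relation being Euclidean.
Euclidean: yes — any two successors of a common world are R-related.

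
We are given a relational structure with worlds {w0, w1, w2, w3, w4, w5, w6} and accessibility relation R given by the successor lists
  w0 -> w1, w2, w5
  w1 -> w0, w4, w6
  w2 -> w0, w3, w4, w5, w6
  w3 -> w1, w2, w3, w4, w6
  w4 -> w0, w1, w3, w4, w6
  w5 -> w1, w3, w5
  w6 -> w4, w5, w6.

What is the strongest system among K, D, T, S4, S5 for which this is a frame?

Serial (axiom D): yes — every world has a successor (e.g. w0 R w1).
Reflexive (axiom T): no — w0 is not related to itself.
Transitive (axiom 4): no — w0 R w1 and w1 R w4, but not w0 R w4.
Euclidean (axiom 5): no — w0 R w1 and w0 R w2, but not w1 R w2.
So F validates K, D; T would additionally require R to be reflexive. The strongest is D.

D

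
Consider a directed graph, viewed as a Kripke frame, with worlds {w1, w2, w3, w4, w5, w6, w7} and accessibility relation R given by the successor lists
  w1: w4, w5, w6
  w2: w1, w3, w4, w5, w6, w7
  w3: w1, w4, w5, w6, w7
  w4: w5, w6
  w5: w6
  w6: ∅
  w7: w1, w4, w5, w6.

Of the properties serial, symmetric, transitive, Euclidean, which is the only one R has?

Serial: no — w6 has no R-successor.
Symmetric: no — w1 R w4 but not w4 R w1.
Transitive: yes — every two-step R-path is closed by a direct edge.
Euclidean: no — w1 R w5 and w1 R w4, but not w5 R w4.
Only transitive holds.

transitive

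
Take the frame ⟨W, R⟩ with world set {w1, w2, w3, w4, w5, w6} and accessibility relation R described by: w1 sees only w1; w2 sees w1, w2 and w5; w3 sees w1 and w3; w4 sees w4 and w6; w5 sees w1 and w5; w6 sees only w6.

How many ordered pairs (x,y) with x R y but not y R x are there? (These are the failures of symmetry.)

Enumerating: (w2,w1), (w2,w5), (w3,w1), (w4,w6), (w5,w1).

5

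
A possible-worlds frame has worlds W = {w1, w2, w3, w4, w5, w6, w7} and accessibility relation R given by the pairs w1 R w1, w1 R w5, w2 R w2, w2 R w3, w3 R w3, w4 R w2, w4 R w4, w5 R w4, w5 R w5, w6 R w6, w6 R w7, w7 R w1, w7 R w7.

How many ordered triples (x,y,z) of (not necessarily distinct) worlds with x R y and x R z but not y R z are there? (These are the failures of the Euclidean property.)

6

Enumerating: (w1,w5,w1), (w2,w3,w2), (w4,w2,w4), (w5,w4,w5), (w6,w7,w6), (w7,w1,w7).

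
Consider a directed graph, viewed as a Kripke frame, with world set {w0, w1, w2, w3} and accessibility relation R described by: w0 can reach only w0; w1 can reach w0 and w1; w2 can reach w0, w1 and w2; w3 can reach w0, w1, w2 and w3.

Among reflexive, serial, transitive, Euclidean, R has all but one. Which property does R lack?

Euclidean

Reflexive: yes — every world is R-related to itself.
Serial: yes — every world has a successor (e.g. w0 R w0).
Transitive: yes — every two-step R-path is closed by a direct edge.
Euclidean: no — w2 R w0 and w2 R w1, but not w0 R w1.
Only Euclidean fails.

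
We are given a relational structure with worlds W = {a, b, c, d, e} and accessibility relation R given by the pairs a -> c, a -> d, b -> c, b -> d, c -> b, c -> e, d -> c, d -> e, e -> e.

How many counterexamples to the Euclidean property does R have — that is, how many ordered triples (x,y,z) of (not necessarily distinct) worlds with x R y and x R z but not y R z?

Enumerating: (a,c,c), (a,c,d), (a,d,d), (b,c,c), (b,c,d), (b,d,d), (c,b,b), (c,b,e), (c,e,b), (d,c,c), (d,e,c).

11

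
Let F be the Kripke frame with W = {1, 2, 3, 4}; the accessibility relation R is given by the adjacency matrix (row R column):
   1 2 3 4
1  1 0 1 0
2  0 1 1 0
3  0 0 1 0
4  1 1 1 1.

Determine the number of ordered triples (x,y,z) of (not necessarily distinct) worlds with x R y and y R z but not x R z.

R is transitive; there are no such tuples.

0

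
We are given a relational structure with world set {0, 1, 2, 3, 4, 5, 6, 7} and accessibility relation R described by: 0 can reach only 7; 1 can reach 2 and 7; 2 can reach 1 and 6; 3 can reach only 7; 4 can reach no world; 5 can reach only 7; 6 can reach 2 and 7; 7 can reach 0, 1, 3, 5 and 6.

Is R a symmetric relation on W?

Symmetric: yes — every pair in R has its reverse in R.

Yes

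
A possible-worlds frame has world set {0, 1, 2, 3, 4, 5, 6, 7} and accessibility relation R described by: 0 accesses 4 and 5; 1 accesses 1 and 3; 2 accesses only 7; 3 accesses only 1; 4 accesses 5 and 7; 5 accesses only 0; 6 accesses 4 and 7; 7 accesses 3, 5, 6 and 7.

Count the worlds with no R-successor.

R is serial; there are no such worlds.

0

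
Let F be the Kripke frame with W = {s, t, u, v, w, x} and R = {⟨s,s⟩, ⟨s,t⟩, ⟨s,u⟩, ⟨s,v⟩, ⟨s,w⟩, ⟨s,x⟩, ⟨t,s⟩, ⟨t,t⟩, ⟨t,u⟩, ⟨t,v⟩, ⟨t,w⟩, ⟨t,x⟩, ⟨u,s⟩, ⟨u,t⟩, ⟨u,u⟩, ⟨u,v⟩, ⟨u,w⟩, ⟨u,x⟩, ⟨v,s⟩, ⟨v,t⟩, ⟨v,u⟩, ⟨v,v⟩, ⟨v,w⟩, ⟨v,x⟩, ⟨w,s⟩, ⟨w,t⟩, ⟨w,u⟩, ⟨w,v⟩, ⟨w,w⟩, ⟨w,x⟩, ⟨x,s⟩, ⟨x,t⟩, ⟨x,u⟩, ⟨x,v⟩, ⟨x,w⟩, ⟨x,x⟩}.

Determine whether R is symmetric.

Symmetric: yes — every pair in R has its reverse in R.

Yes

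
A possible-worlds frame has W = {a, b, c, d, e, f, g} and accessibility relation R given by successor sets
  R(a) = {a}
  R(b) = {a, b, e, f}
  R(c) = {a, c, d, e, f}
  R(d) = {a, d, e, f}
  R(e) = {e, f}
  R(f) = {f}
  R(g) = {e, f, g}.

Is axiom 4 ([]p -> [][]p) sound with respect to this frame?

Yes

Axiom 4 corresponds to the accessibility relation being transitive.
Transitive: yes — every two-step R-path is closed by a direct edge.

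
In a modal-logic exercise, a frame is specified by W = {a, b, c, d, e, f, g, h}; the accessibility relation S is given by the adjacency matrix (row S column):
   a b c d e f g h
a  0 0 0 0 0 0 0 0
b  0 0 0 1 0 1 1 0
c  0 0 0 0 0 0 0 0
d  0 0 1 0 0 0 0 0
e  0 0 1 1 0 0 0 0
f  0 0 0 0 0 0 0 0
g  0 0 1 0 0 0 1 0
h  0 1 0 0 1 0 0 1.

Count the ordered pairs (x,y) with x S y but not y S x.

9

Enumerating: (b,d), (b,f), (b,g), (d,c), (e,c), (e,d), (g,c), (h,b), (h,e).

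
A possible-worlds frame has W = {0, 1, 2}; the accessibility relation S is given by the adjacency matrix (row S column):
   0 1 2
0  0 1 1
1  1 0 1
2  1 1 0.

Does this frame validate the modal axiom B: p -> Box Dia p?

Yes

By correspondence theory, B is valid on a frame iff S is symmetric.
Symmetric: yes — every pair in S has its reverse in S.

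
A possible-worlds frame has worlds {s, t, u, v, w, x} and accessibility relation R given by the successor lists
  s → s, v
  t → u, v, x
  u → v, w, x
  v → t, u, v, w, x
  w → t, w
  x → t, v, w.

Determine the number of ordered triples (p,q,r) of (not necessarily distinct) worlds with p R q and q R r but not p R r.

20

Enumerating: (s,v,t), (s,v,u), (s,v,w), (s,v,x), (t,u,w), (t,v,t), (t,v,w), (t,x,t), (t,x,w), (u,v,t), (u,v,u), (u,w,t), … and 8 more.
Total: 20.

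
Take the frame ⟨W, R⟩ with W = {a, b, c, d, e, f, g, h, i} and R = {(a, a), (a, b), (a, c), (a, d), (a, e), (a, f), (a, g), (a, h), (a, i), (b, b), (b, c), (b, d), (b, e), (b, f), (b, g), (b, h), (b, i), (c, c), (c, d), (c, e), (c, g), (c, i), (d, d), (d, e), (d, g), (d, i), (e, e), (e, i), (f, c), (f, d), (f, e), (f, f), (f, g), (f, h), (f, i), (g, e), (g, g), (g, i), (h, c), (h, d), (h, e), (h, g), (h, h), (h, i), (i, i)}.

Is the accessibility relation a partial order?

Reflexive: yes — every world is R-related to itself.
Transitive: yes — every two-step R-path is closed by a direct edge.
Antisymmetric: yes — no distinct pair is related both ways.
So R is a partial order.

Yes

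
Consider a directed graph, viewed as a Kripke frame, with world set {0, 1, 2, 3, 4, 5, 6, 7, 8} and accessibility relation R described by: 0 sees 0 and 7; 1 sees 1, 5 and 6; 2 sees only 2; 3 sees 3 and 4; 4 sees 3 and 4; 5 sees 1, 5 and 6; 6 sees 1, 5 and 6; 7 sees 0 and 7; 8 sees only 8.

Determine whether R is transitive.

Yes

Transitive: yes — every two-step R-path is closed by a direct edge.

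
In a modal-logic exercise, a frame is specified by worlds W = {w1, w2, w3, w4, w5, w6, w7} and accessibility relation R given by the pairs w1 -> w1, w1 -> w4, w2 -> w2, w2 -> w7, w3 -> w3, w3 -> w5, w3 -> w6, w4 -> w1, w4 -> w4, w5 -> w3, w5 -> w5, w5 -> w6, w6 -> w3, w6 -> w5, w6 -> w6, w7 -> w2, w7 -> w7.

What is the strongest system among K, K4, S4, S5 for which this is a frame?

Transitive (axiom 4): yes — every two-step R-path is closed by a direct edge.
Reflexive (axiom T): yes — every world is R-related to itself.
Euclidean (axiom 5): yes — any two successors of a common world are R-related.
So F validates K, K4, S4, S5. The strongest is S5.

S5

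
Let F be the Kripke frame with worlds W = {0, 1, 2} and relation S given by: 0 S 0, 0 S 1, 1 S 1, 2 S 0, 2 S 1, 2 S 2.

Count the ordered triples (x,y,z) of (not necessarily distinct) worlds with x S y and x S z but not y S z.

Enumerating: (0,1,0), (2,0,2), (2,1,0), (2,1,2).

4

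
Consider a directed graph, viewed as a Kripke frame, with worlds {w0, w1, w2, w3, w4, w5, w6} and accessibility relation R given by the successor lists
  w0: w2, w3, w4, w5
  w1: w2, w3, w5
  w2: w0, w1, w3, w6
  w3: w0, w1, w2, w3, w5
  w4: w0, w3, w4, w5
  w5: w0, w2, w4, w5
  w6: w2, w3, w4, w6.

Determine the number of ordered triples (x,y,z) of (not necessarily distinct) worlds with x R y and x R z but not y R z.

40

Enumerating: (w0,w2,w2), (w0,w2,w4), (w0,w2,w5), (w0,w3,w4), (w0,w4,w2), (w0,w5,w3), (w1,w2,w2), (w1,w2,w5), (w1,w5,w3), (w2,w0,w0), (w2,w0,w1), (w2,w0,w6), … and 28 more.
Total: 40.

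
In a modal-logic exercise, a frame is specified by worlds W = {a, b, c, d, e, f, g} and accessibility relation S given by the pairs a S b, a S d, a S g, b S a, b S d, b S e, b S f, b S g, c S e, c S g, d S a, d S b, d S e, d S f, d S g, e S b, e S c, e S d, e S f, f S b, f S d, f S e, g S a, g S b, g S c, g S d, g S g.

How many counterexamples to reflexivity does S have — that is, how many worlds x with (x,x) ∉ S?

6

Enumerating: a, b, c, d, e, f.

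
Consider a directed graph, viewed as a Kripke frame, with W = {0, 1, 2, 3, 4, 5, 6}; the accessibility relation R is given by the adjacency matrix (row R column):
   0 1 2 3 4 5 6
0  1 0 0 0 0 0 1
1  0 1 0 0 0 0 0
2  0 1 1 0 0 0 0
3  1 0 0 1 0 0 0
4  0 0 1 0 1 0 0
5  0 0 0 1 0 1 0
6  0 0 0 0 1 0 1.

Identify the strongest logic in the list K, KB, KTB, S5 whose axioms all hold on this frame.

Symmetric (axiom B): no — 0 R 6 but not 6 R 0.
Reflexive (axiom T): yes — every world is R-related to itself.
Euclidean (axiom 5): no — 0 R 6 and 0 R 0, but not 6 R 0.
So F validates K; KB would additionally require R to be symmetric. The strongest is K.

K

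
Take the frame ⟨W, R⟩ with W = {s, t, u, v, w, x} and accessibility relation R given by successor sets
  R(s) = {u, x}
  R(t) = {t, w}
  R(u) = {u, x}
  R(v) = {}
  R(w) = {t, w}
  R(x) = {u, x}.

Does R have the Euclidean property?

Euclidean: yes — any two successors of a common world are R-related.

Yes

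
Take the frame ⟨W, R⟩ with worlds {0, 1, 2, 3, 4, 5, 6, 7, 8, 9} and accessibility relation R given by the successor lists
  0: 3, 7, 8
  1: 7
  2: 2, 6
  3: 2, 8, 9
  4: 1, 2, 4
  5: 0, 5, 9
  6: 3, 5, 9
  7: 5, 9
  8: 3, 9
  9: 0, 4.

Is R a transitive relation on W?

Transitive: no — 0 R 3 and 3 R 2, but not 0 R 2.

No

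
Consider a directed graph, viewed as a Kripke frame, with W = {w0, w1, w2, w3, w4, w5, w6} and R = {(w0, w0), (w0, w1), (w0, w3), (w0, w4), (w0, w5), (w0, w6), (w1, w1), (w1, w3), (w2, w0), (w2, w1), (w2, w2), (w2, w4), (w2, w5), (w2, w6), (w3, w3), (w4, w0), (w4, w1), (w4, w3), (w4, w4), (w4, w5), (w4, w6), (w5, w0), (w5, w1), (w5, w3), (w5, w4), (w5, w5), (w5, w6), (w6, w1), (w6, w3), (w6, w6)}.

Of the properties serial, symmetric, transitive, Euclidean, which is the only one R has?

serial

Serial: yes — every world has a successor (e.g. w0 R w0).
Symmetric: no — w0 R w1 but not w1 R w0.
Transitive: no — w2 R w0 and w0 R w3, but not w2 R w3.
Euclidean: no — w0 R w1 and w0 R w4, but not w1 R w4.
Only serial holds.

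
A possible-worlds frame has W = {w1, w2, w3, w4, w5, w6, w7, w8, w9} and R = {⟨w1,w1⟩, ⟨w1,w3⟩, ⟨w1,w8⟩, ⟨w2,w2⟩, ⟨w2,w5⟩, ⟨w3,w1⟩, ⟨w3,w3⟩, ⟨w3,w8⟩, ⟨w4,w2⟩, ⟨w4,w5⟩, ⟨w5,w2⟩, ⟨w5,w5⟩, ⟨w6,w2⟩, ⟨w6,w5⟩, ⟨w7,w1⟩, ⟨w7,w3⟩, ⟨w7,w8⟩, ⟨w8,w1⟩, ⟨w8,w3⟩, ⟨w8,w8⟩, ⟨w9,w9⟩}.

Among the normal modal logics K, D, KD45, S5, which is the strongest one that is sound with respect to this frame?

KD45

Serial (axiom D): yes — every world has a successor (e.g. w1 R w1).
Euclidean (axiom 5): yes — any two successors of a common world are R-related.
Transitive (axiom 4): yes — every two-step R-path is closed by a direct edge.
Reflexive (axiom T): no — w4 is not related to itself.
So F validates K, D, KD45; S5 would additionally require R to be reflexive. The strongest is KD45.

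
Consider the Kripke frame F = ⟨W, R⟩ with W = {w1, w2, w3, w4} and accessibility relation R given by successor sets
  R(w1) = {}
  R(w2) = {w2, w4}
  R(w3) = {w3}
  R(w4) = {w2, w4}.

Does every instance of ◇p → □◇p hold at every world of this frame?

The schema 5 characterises exactly the Euclidean frames.
Euclidean: yes — any two successors of a common world are R-related.

Yes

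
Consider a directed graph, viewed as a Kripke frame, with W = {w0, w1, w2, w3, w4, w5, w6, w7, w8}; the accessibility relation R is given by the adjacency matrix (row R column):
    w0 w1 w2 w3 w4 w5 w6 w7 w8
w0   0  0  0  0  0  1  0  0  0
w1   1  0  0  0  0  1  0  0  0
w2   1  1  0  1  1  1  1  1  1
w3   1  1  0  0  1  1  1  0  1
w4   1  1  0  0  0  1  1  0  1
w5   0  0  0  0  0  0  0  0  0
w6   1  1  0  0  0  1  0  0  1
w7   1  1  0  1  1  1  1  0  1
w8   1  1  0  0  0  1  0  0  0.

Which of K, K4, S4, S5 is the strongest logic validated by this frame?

Transitive (axiom 4): yes — every two-step R-path is closed by a direct edge.
Reflexive (axiom T): no — w0 is not related to itself.
Euclidean (axiom 5): no — w1 R w5 and w1 R w0, but not w5 R w0.
So F validates K, K4; S4 would additionally require R to be reflexive. The strongest is K4.

K4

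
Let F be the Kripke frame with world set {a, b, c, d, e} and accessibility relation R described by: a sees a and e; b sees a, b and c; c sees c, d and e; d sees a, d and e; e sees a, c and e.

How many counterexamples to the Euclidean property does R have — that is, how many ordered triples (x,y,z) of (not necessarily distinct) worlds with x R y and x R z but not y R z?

10

Enumerating: (b,a,b), (b,a,c), (b,c,a), (b,c,b), (c,d,c), (c,e,d), (d,a,d), (d,e,d), (e,a,c), (e,c,a).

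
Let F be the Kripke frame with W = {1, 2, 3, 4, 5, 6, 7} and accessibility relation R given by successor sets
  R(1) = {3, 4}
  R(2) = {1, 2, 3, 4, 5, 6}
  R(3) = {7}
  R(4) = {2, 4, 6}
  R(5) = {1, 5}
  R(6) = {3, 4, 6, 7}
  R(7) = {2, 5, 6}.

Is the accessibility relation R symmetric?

Symmetric: no — 1 R 3 but not 3 R 1.

No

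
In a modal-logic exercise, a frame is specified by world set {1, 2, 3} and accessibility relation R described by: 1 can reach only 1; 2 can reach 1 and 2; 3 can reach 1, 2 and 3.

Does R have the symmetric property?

No

Symmetric: no — 2 R 1 but not 1 R 2.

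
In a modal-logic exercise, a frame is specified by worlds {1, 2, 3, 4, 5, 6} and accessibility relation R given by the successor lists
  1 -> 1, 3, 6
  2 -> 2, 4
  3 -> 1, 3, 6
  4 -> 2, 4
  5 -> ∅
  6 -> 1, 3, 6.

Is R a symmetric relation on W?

Symmetric: yes — every pair in R has its reverse in R.

Yes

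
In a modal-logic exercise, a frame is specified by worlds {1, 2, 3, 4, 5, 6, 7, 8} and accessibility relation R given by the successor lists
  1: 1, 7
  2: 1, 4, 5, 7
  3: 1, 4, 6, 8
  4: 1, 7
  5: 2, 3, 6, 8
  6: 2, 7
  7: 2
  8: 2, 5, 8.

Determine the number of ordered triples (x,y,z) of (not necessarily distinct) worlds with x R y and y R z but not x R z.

Enumerating: (1,7,2), (2,5,2), (2,5,3), (2,5,6), (2,5,8), (2,7,2), (3,1,7), (3,4,7), (3,6,2), (3,6,7), (3,8,2), (3,8,5), … and 21 more.
Total: 33.

33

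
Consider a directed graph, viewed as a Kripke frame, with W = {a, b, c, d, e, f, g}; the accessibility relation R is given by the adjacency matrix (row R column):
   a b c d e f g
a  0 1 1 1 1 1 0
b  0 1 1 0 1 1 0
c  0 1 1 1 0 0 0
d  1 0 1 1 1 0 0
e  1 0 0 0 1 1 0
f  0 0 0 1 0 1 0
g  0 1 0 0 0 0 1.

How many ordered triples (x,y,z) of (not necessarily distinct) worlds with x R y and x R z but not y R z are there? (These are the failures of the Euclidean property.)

Enumerating: (a,b,d), (a,c,e), (a,c,f), (a,d,b), (a,d,f), (a,e,b), (a,e,c), (a,e,d), (a,f,b), (a,f,c), (a,f,e), (b,c,e), … and 18 more.
Total: 30.

30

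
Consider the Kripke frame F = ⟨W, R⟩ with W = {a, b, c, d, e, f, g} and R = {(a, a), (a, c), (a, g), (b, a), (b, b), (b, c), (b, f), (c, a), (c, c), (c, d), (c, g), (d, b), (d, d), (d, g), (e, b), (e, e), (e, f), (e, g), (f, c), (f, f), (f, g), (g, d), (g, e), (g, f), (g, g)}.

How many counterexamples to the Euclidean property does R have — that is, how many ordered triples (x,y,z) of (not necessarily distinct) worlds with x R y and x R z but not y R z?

28

Enumerating: (a,g,a), (a,g,c), (b,a,b), (b,a,f), (b,c,b), (b,c,f), (b,f,a), (b,f,b), (c,a,d), (c,d,a), (c,d,c), (c,g,a), … and 16 more.
Total: 28.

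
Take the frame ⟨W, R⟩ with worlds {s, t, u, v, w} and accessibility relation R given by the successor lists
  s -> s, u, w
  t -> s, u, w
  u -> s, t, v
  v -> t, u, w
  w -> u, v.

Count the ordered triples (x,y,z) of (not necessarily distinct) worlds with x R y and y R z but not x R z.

20

Enumerating: (s,u,t), (s,u,v), (s,w,v), (t,u,t), (t,u,v), (t,w,v), (u,s,u), (u,s,w), (u,t,u), (u,t,w), (u,v,u), (u,v,w), … and 8 more.
Total: 20.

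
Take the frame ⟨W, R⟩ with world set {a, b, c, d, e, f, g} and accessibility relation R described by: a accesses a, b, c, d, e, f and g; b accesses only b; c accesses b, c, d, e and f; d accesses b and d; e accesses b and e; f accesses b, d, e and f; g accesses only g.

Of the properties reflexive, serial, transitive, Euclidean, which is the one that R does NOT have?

Reflexive: yes — every world is R-related to itself.
Serial: yes — every world has a successor (e.g. a R a).
Transitive: yes — every two-step R-path is closed by a direct edge.
Euclidean: no — a R b and a R c, but not b R c.
Only Euclidean fails.

Euclidean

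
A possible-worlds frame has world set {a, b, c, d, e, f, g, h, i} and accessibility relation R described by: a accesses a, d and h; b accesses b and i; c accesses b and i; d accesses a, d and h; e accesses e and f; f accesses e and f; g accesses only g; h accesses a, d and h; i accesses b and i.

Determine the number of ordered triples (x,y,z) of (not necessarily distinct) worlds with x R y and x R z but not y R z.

0

R is Euclidean; there are no such tuples.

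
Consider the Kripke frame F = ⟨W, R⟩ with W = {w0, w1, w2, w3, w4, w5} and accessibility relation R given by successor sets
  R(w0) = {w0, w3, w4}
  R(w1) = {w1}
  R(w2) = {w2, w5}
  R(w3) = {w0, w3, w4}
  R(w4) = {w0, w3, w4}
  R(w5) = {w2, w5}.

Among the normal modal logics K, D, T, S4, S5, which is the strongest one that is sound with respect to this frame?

S5

Serial (axiom D): yes — every world has a successor (e.g. w0 R w0).
Reflexive (axiom T): yes — every world is R-related to itself.
Transitive (axiom 4): yes — every two-step R-path is closed by a direct edge.
Euclidean (axiom 5): yes — any two successors of a common world are R-related.
So F validates K, D, T, S4, S5. The strongest is S5.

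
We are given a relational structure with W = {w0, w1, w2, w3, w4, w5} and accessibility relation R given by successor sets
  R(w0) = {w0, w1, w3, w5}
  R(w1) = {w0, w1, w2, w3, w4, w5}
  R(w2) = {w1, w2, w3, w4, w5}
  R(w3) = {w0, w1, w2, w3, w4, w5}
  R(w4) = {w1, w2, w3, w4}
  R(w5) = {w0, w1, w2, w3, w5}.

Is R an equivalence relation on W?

Reflexive: yes — every world is R-related to itself.
Symmetric: yes — every pair in R has its reverse in R.
Transitive: no — w0 R w1 and w1 R w2, but not w0 R w2.
So R is not an equivalence relation.

No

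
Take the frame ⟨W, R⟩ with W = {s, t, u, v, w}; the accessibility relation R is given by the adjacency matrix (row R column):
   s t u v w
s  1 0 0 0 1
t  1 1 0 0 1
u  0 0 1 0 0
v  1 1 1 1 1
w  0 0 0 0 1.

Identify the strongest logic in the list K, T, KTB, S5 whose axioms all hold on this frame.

T

Reflexive (axiom T): yes — every world is R-related to itself.
Symmetric (axiom B): no — s R w but not w R s.
Euclidean (axiom 5): no — t R w and t R s, but not w R s.
So F validates K, T; KTB would additionally require R to be symmetric. The strongest is T.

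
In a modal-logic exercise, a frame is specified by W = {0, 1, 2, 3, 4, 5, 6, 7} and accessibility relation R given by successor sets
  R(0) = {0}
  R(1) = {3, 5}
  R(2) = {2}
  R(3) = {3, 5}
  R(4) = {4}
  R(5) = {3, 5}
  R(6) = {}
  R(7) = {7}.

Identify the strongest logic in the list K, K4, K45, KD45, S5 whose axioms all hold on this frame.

K45

Transitive (axiom 4): yes — every two-step R-path is closed by a direct edge.
Euclidean (axiom 5): yes — any two successors of a common world are R-related.
Serial (axiom D): no — 6 has no R-successor.
Reflexive (axiom T): no — 1 is not related to itself.
So F validates K, K4, K45; KD45 would additionally require R to be serial. The strongest is K45.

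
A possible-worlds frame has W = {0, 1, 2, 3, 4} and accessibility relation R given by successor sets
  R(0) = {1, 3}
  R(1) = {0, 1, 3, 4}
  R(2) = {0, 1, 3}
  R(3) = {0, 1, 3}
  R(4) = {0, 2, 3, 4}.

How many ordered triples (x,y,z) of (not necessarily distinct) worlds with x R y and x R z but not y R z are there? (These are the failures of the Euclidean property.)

13

Enumerating: (1,0,0), (1,0,4), (1,3,4), (1,4,1), (2,0,0), (3,0,0), (4,0,0), (4,0,2), (4,0,4), (4,2,2), (4,2,4), (4,3,2), (4,3,4).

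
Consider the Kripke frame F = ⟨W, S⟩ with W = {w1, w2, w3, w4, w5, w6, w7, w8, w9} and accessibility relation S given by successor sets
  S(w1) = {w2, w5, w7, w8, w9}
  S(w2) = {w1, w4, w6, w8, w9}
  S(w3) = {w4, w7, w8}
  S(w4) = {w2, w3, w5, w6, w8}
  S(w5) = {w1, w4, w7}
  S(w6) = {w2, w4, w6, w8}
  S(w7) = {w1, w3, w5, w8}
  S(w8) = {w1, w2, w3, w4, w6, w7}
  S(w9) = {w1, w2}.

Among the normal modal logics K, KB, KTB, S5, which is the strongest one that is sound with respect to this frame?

Symmetric (axiom B): yes — every pair in S has its reverse in S.
Reflexive (axiom T): no — w1 is not related to itself.
Euclidean (axiom 5): no — w1 S w2 and w1 S w5, but not w2 S w5.
So F validates K, KB; KTB would additionally require S to be reflexive. The strongest is KB.

KB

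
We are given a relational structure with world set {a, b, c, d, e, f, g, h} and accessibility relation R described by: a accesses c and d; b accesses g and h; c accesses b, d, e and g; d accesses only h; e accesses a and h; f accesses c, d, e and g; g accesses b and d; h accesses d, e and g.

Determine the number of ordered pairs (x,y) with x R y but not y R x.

Enumerating: (a,c), (a,d), (b,h), (c,b), (c,d), (c,e), (c,g), (e,a), (f,c), (f,d), (f,e), (f,g), (g,d), (h,g).

14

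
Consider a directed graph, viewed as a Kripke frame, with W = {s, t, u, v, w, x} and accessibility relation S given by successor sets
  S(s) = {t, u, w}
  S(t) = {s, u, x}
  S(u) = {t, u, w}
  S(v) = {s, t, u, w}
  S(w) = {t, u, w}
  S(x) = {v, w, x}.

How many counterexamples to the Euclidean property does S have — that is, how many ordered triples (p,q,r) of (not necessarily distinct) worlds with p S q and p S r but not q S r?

21

Enumerating: (s,t,t), (s,t,w), (t,s,s), (t,s,x), (t,u,s), (t,u,x), (t,x,s), (t,x,u), (u,t,t), (u,t,w), (v,s,s), (v,t,t), … and 9 more.
Total: 21.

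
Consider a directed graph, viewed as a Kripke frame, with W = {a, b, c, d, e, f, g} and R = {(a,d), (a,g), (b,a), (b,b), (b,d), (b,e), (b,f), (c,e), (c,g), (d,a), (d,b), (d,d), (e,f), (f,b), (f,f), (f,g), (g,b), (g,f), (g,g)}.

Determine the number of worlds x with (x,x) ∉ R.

Enumerating: a, c, e.

3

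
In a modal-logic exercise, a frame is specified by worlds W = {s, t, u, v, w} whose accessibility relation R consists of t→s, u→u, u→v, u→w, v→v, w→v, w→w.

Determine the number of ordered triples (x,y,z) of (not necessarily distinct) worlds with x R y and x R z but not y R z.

5

Enumerating: (t,s,s), (u,v,u), (u,v,w), (u,w,u), (w,v,w).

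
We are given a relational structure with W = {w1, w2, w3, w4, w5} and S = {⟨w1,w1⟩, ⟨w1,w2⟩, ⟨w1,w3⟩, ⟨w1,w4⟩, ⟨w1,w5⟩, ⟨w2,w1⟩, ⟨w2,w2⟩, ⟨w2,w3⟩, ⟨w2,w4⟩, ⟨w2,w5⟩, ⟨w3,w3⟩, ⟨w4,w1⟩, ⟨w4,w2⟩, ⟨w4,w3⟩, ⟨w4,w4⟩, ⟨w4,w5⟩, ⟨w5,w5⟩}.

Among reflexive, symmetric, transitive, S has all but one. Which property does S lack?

symmetric

Reflexive: yes — every world is S-related to itself.
Symmetric: no — w1 S w3 but not w3 S w1.
Transitive: yes — every two-step S-path is closed by a direct edge.
Only symmetric fails.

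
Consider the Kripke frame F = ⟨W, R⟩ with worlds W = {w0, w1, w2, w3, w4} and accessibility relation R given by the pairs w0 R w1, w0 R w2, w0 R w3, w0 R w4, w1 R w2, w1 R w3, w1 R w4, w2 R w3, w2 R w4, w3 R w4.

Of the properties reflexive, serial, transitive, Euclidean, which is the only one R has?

transitive

Reflexive: no — w0 is not related to itself.
Serial: no — w4 has no R-successor.
Transitive: yes — every two-step R-path is closed by a direct edge.
Euclidean: no — w0 R w2 and w0 R w1, but not w2 R w1.
Only transitive holds.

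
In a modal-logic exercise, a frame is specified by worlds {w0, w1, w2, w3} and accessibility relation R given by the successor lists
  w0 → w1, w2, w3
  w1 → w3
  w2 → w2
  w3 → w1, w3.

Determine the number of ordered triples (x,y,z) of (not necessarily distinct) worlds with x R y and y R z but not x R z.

Enumerating: (w1,w3,w1).

1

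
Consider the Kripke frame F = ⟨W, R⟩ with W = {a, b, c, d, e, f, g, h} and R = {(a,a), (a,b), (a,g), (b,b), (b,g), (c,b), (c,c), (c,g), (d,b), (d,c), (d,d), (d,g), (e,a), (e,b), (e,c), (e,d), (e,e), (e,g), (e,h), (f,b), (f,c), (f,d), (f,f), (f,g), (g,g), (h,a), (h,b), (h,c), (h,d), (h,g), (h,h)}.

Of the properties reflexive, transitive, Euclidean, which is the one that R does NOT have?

Reflexive: yes — every world is R-related to itself.
Transitive: yes — every two-step R-path is closed by a direct edge.
Euclidean: no — a R g and a R b, but not g R b.
Only Euclidean fails.

Euclidean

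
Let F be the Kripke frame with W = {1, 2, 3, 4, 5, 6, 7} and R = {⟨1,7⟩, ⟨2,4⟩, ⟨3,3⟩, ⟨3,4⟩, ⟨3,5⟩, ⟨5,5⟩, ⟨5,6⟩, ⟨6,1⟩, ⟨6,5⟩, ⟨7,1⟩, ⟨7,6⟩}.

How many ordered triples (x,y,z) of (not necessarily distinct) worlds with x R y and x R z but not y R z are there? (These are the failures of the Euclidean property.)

Enumerating: (1,7,7), (2,4,4), (3,4,3), (3,4,4), (3,4,5), (3,5,3), (3,5,4), (5,6,6), (6,1,1), (6,1,5), (6,5,1), (7,1,1), (7,1,6), (7,6,6).

14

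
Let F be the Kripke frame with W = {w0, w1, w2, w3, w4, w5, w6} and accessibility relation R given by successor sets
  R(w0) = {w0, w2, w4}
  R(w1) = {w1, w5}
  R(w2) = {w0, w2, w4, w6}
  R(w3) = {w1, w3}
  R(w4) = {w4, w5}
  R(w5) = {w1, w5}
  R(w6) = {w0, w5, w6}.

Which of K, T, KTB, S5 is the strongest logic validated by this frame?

Reflexive (axiom T): yes — every world is R-related to itself.
Symmetric (axiom B): no — w0 R w4 but not w4 R w0.
Euclidean (axiom 5): no — w0 R w4 and w0 R w2, but not w4 R w2.
So F validates K, T; KTB would additionally require R to be symmetric. The strongest is T.

T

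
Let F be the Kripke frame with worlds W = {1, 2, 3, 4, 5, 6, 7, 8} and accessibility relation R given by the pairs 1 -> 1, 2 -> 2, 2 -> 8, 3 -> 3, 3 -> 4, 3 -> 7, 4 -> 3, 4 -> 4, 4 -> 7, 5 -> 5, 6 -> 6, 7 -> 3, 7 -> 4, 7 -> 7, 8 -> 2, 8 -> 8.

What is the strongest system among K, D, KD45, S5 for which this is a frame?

S5

Serial (axiom D): yes — every world has a successor (e.g. 1 R 1).
Euclidean (axiom 5): yes — any two successors of a common world are R-related.
Transitive (axiom 4): yes — every two-step R-path is closed by a direct edge.
Reflexive (axiom T): yes — every world is R-related to itself.
So F validates K, D, KD45, S5. The strongest is S5.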